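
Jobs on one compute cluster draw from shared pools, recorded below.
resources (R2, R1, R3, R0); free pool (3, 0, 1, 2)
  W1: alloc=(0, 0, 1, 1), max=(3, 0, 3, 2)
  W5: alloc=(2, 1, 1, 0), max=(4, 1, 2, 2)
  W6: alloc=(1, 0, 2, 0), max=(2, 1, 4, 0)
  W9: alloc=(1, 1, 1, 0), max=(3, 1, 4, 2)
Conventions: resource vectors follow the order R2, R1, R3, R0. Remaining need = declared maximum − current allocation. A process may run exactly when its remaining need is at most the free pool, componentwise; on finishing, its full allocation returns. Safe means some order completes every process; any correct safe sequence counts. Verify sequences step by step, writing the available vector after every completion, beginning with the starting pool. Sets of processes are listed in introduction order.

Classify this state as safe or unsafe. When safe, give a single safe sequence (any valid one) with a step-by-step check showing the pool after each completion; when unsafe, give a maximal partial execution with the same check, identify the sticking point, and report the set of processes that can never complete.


SAFE, for example via the order W5, W6, W1, W9.
Key observation: the order's first zero-slack moment is W5 ((2, 0, 1, 2) needed, (3, 0, 1, 2) free — a requested resource with nothing to spare).
Walking it through:
  pool = (3, 0, 1, 2)
  W5: need (2, 0, 1, 2) fits (3, 0, 1, 2); releases (2, 1, 1, 0), pool now (5, 1, 2, 2)
  W6: need (1, 1, 2, 0) fits (5, 1, 2, 2); releases (1, 0, 2, 0), pool now (6, 1, 4, 2)
  W1: need (3, 0, 2, 1) fits (6, 1, 4, 2); releases (0, 0, 1, 1), pool now (6, 1, 5, 3)
  W9: need (2, 0, 3, 2) fits (6, 1, 5, 3); releases (1, 1, 1, 0), pool now (7, 2, 6, 3)


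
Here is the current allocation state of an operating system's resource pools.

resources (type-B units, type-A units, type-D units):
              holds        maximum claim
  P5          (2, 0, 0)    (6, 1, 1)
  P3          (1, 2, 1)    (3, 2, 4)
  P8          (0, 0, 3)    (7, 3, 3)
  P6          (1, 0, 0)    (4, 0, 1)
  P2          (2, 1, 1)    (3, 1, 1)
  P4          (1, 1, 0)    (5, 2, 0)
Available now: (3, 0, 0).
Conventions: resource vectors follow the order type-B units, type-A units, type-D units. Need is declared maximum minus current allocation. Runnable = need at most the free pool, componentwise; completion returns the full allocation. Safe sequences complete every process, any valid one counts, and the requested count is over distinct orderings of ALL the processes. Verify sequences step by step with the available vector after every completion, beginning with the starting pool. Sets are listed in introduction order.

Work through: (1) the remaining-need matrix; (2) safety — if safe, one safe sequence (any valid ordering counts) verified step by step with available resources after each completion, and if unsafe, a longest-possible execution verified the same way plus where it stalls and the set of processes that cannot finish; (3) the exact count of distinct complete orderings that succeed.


(1) Outstanding need per process (order type-B units, type-A units, type-D units):
  P5: (4, 1, 1)
  P3: (2, 0, 3)
  P8: (7, 3, 0)
  P6: (3, 0, 1)
  P2: (1, 0, 0)
  P4: (4, 1, 0)
(2) The state is UNSAFE.
Key observation: after P2, P4, P6, P5 the pool peaks at (9, 2, 1), and each blocked process is short somewhere: P3 on type-D units; P8 on type-A units.
The run P2, P4, P6, P5 cannot be extended any further. Walking it through:
  pool = (3, 0, 0)
  P2 needs (1, 0, 0) <= (3, 0, 0) -> finishes; pool += (2, 1, 1) = (5, 1, 1)
  P4 needs (4, 1, 0) <= (5, 1, 1) -> finishes; pool += (1, 1, 0) = (6, 2, 1)
  P6 needs (3, 0, 1) <= (6, 2, 1) -> finishes; pool += (1, 0, 0) = (7, 2, 1)
  P5 needs (4, 1, 1) <= (7, 2, 1) -> finishes; pool += (2, 0, 0) = (9, 2, 1)
  P3 cannot run: need (2, 0, 3) vs free (9, 2, 1) (insufficient type-D units)
  P8 cannot run: need (7, 3, 0) vs free (9, 2, 1) (insufficient type-A units)
Processes that can never finish: P3 and P8.
(3) Precisely 0 of the possible complete orderings are safe sequences.


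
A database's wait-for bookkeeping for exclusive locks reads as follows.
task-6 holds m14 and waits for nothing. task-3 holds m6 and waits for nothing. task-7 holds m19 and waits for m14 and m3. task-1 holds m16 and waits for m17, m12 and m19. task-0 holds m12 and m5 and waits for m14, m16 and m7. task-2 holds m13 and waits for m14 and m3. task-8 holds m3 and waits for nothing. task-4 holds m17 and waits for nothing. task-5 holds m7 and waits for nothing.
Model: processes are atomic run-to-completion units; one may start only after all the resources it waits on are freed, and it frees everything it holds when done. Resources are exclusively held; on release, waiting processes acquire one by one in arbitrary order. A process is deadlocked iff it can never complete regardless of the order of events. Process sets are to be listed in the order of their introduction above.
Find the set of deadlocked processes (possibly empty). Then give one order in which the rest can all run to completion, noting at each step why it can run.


Deadlocked set: task-1 and task-0.
Key observation: the waits loop around task-1 -> task-0 -> task-1 with no way out; no other process is dragged down with it.
One completion order for the rest: task-6, task-5, task-3, task-8, task-7, task-2, task-4.
Check, step by step:
  task-6 waits on nothing -> runs at once and releases m14
  task-5 waits on nothing -> runs at once and releases m7
  task-3 waits on nothing -> runs at once and releases m6
  task-8 waits on nothing -> runs at once and releases m3
  task-7: everything it awaited (m14 and m3) is free; runs, freeing m19
  task-2: everything it awaited (m14 and m3) is free; runs, freeing m13
  task-4 waits on nothing -> runs at once and releases m17


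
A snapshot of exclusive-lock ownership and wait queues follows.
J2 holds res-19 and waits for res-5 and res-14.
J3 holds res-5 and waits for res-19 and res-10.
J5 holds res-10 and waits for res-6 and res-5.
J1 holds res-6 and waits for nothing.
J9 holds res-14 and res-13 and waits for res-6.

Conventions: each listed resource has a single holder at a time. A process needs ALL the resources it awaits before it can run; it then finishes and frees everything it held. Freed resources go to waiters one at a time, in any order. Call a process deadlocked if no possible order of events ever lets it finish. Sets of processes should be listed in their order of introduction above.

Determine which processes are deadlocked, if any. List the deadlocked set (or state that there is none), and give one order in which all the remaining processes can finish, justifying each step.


Deadlocked set: J2, J3 and J5.
Key observation: along J2 -> J3 -> J2, each member waits on what the next one holds — a deadlock; J5 is caught in further circular waits.
The rest can finish in the order J1, J9.
Walking it through:
  J1: no waits; runs immediately, freeing res-6
  run J9 (all its waits — res-6 — are resolved); releases res-14 and res-13


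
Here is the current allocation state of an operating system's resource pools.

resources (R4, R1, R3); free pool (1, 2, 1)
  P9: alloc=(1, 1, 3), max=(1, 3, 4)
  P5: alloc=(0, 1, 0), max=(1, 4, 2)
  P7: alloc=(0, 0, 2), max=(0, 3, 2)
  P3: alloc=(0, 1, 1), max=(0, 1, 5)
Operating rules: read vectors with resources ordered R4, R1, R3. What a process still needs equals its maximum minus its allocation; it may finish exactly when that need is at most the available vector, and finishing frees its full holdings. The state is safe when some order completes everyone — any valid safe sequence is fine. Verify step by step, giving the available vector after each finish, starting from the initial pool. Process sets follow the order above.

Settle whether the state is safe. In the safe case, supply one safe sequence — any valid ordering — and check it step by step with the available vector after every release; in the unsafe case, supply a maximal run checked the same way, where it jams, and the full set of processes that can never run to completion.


The state is SAFE; one workable sequence: P9, P5, P7, P3.
Key observation: at P9 the run first touches a limit — (0, 2, 1) against (1, 2, 1), exact on a resource it actually requests.
Verifying each step:
  pool = (1, 2, 1)
  P9 needs (0, 2, 1) <= (1, 2, 1) -> finishes; pool += (1, 1, 3) = (2, 3, 4)
  P5 needs (1, 3, 2) <= (2, 3, 4) -> finishes; pool += (0, 1, 0) = (2, 4, 4)
  P7 needs (0, 3, 0) <= (2, 4, 4) -> finishes; pool += (0, 0, 2) = (2, 4, 6)
  P3 needs (0, 0, 4) <= (2, 4, 6) -> finishes; pool += (0, 1, 1) = (2, 5, 7)


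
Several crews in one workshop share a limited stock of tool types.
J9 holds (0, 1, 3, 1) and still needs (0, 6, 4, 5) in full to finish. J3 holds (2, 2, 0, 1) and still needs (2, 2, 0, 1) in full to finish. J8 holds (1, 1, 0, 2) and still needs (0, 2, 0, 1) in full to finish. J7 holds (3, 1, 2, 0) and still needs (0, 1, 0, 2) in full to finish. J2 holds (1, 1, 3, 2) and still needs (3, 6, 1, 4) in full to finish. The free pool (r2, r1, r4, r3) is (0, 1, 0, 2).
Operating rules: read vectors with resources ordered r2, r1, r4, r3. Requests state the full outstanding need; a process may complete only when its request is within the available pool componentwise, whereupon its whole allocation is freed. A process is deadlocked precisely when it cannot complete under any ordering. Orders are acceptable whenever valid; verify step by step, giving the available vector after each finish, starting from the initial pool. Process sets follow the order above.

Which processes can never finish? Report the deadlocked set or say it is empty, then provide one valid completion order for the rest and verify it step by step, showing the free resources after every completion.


Deadlocked set: J9 and J2.
Key observation: J7, J3, J8 can finish, but then (6, 5, 2, 5) is all there is, and the blocked group's r1 demands exceed it.
One completion order for the rest: J7, J3, J8. Walking it through:
  pool = (0, 1, 0, 2)
  run J7 (needs (0, 1, 0, 2), free (0, 1, 0, 2)); after release of (3, 1, 2, 0) the pool is (3, 2, 2, 2)
  run J3 (needs (2, 2, 0, 1), free (3, 2, 2, 2)); after release of (2, 2, 0, 1) the pool is (5, 4, 2, 3)
  run J8 (needs (0, 2, 0, 1), free (5, 4, 2, 3)); after release of (1, 1, 0, 2) the pool is (6, 5, 2, 5)
None of the blocked processes ever fits:
  J9 still needs (0, 6, 4, 5) but only (6, 5, 2, 5) is free — short on r1 and r4
  J2 still needs (3, 6, 1, 4) but only (6, 5, 2, 5) is free — short on r1


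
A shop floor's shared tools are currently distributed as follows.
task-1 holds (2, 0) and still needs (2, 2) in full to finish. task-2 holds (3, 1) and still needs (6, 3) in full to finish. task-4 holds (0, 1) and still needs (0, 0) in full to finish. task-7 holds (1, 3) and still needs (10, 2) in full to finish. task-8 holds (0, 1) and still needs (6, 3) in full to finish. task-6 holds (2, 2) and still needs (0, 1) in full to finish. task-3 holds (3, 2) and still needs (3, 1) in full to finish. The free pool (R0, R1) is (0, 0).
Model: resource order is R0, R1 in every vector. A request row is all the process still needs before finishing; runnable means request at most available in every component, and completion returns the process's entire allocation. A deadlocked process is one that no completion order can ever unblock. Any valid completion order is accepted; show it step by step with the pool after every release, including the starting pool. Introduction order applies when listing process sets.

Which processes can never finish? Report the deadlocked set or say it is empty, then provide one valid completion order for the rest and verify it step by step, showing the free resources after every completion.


The deadlocked set is empty.
Key observation: starting with task-4, each completion frees enough for the next — no one is permanently blocked.
One completion order for the rest: task-4, task-6, task-1, task-3, task-2, task-7, task-8. Verifying each step:
  pool = (0, 0)
  run task-4 (needs (0, 0), free (0, 0)); after release of (0, 1) the pool is (0, 1)
  run task-6 (needs (0, 1), free (0, 1)); after release of (2, 2) the pool is (2, 3)
  run task-1 (needs (2, 2), free (2, 3)); after release of (2, 0) the pool is (4, 3)
  run task-3 (needs (3, 1), free (4, 3)); after release of (3, 2) the pool is (7, 5)
  run task-2 (needs (6, 3), free (7, 5)); after release of (3, 1) the pool is (10, 6)
  run task-7 (needs (10, 2), free (10, 6)); after release of (1, 3) the pool is (11, 9)
  run task-8 (needs (6, 3), free (11, 9)); after release of (0, 1) the pool is (11, 10)


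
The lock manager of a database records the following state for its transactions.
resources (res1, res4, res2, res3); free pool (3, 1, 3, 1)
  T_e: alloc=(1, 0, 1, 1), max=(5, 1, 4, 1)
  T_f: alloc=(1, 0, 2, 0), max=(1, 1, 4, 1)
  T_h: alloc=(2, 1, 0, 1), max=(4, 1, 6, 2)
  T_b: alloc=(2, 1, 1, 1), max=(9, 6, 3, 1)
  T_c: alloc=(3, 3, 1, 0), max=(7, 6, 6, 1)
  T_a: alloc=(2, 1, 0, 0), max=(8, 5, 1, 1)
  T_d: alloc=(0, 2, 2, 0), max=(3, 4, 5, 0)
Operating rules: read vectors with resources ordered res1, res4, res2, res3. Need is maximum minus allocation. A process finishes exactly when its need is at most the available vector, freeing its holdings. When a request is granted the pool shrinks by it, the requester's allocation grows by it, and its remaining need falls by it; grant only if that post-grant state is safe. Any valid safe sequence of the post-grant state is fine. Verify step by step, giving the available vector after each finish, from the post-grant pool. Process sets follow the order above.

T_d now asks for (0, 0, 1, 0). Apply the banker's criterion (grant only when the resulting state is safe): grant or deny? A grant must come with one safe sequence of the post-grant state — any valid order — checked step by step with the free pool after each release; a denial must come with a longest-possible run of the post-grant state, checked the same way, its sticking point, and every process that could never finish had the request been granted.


DENY — the pretend-granted state is unsafe.
Key observation: after T_f, T_e the pool peaks at (5, 1, 5, 2), and each blocked process is short somewhere: T_h on res2; T_b on res1, res4; T_c on res4; T_a on res1, res4; T_d on res4.
On the post-grant state, T_f, T_e is a maximal run — nothing extends it. Walking it through:
  pool = (3, 1, 2, 1)
  T_f needs (0, 1, 2, 1) <= (3, 1, 2, 1) -> finishes; pool += (1, 0, 2, 0) = (4, 1, 4, 1)
  T_e needs (4, 1, 3, 0) <= (4, 1, 4, 1) -> finishes; pool += (1, 0, 1, 1) = (5, 1, 5, 2)
  T_h cannot run: need (2, 0, 6, 1) vs free (5, 1, 5, 2) (insufficient res2)
  T_b cannot run: need (7, 5, 2, 0) vs free (5, 1, 5, 2) (insufficient res1 and res4)
  T_c cannot run: need (4, 3, 5, 1) vs free (5, 1, 5, 2) (insufficient res4)
  T_a cannot run: need (6, 4, 1, 1) vs free (5, 1, 5, 2) (insufficient res1 and res4)
  T_d cannot run: need (3, 2, 2, 0) vs free (5, 1, 5, 2) (insufficient res4)
Had the request been granted, T_h, T_b, T_c, T_a and T_d could never finish.


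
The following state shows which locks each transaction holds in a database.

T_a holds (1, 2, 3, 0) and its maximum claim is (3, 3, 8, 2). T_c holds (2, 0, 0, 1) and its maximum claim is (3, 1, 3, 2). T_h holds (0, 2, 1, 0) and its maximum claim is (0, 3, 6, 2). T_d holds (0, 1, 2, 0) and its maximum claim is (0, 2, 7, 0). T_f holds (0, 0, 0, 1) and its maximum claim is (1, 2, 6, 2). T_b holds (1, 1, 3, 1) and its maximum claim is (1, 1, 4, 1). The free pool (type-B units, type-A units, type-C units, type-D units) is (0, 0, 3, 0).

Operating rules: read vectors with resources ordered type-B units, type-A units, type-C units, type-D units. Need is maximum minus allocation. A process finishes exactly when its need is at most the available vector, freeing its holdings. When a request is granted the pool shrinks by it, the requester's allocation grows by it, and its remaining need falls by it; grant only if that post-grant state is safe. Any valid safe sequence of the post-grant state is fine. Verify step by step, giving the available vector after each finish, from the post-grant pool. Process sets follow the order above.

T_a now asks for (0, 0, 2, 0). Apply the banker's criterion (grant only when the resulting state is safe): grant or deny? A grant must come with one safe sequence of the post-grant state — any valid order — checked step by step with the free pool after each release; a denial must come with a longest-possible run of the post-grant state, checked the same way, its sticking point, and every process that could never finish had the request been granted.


GRANT: granting preserves safety; a valid post-grant sequence is T_b, T_c, T_a, T_d, T_f, T_h.
Key observation: even at the reduced pool (0, 0, 1, 0), T_b fits immediately, so safety survives the grant.
Verifying the post-grant state step by step:
  pool = (0, 0, 1, 0)
  T_b needs (0, 0, 1, 0) <= (0, 0, 1, 0) -> finishes; pool += (1, 1, 3, 1) = (1, 1, 4, 1)
  T_c needs (1, 1, 3, 1) <= (1, 1, 4, 1) -> finishes; pool += (2, 0, 0, 1) = (3, 1, 4, 2)
  T_a needs (2, 1, 3, 2) <= (3, 1, 4, 2) -> finishes; pool += (1, 2, 5, 0) = (4, 3, 9, 2)
  T_d needs (0, 1, 5, 0) <= (4, 3, 9, 2) -> finishes; pool += (0, 1, 2, 0) = (4, 4, 11, 2)
  T_f needs (1, 2, 6, 1) <= (4, 4, 11, 2) -> finishes; pool += (0, 0, 0, 1) = (4, 4, 11, 3)
  T_h needs (0, 1, 5, 2) <= (4, 4, 11, 3) -> finishes; pool += (0, 2, 1, 0) = (4, 6, 12, 3)


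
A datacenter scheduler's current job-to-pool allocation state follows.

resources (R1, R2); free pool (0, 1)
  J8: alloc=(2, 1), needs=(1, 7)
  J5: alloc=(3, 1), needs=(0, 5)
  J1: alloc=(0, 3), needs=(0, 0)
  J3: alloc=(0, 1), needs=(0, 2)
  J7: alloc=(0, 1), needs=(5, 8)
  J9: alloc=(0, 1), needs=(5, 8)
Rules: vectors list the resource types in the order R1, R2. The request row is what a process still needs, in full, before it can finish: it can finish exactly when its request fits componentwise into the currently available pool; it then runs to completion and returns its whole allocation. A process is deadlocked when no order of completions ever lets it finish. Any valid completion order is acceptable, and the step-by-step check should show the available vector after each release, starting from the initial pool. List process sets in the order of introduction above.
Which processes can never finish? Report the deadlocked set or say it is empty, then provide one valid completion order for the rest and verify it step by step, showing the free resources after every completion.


Deadlocked: J8, J7 and J9.
Key observation: R2 is the bottleneck — with J1, J3, J5 done the pool holds (3, 6), short of every remaining need.
One completion order for the rest: J1, J3, J5. Walking it through:
  pool = (0, 1)
  J1 needs (0, 0) <= (0, 1) -> finishes; pool += (0, 3) = (0, 4)
  J3 needs (0, 2) <= (0, 4) -> finishes; pool += (0, 1) = (0, 5)
  J5 needs (0, 5) <= (0, 5) -> finishes; pool += (3, 1) = (3, 6)
None of the blocked processes ever fits:
  blocked: J8 wants (1, 7), pool (3, 6) — not enough R2
  blocked: J7 wants (5, 8), pool (3, 6) — not enough R1 and R2
  blocked: J9 wants (5, 8), pool (3, 6) — not enough R1 and R2


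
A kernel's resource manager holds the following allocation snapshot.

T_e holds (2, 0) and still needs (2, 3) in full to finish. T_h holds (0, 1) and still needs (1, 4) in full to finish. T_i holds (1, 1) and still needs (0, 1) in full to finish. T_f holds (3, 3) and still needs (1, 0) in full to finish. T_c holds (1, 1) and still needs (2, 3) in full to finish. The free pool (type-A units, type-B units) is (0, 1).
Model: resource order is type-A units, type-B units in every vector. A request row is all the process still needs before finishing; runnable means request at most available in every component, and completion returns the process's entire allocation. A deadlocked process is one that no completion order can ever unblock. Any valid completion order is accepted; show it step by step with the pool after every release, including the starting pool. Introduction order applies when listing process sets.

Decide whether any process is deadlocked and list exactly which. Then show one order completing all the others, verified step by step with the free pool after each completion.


No process is deadlocked.
Key observation: beginning at T_i, releases accumulate fast enough that every process eventually fits.
A valid finishing order for the others: T_i, T_f, T_h, T_c, T_e. Step-by-step check:
  pool = (0, 1)
  T_i needs (0, 1) <= (0, 1) -> finishes; pool += (1, 1) = (1, 2)
  T_f needs (1, 0) <= (1, 2) -> finishes; pool += (3, 3) = (4, 5)
  T_h needs (1, 4) <= (4, 5) -> finishes; pool += (0, 1) = (4, 6)
  T_c needs (2, 3) <= (4, 6) -> finishes; pool += (1, 1) = (5, 7)
  T_e needs (2, 3) <= (5, 7) -> finishes; pool += (2, 0) = (7, 7)


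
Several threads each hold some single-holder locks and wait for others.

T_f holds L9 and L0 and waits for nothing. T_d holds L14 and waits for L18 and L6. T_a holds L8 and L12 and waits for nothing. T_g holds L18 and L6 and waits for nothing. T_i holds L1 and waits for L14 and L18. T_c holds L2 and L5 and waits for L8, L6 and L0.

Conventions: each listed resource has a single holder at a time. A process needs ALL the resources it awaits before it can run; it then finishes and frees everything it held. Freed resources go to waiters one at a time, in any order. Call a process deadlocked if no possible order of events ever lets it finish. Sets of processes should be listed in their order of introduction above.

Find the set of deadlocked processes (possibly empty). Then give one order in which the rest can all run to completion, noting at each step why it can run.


No process is deadlocked.
Key observation: no waiting chain loops back on itself — every chain ends at a process that waits on nothing, so everyone eventually runs.
A valid finishing order for the others: T_g, T_d, T_a, T_f, T_i, T_c.
Step-by-step check:
  T_g: no waits; runs immediately, freeing L18 and L6
  T_d: everything it awaited (L18 and L6) is free; runs, freeing L14
  T_a: no waits; runs immediately, freeing L8 and L12
  T_f: no waits; runs immediately, freeing L9 and L0
  T_i: everything it awaited (L14 and L18) is free; runs, freeing L1
  T_c: everything it awaited (L8, L6 and L0) is free; runs, freeing L2 and L5


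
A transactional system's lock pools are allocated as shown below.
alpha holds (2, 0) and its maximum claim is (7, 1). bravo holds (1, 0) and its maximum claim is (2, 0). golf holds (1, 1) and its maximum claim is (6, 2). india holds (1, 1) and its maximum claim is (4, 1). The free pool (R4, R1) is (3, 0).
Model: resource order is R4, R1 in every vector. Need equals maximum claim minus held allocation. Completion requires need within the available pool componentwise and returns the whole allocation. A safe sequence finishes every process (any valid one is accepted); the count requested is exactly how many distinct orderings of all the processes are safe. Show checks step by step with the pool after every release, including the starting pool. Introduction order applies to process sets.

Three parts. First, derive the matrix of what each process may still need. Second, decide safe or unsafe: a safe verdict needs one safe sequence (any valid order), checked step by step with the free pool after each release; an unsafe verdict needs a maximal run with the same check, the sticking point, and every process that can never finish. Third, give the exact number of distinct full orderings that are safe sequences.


(1) Outstanding need per process (order R4, R1):
  alpha: (5, 1)
  bravo: (1, 0)
  golf: (5, 1)
  india: (3, 0)
(2) SAFE. One safe sequence: bravo, india, golf, alpha.
Key observation: the order's first zero-slack moment is golf ((5, 1) needed, (5, 1) free — a requested resource with nothing to spare).
Walking it through:
  pool = (3, 0)
  bravo: need (1, 0) fits (3, 0); releases (1, 0), pool now (4, 0)
  india: need (3, 0) fits (4, 0); releases (1, 1), pool now (5, 1)
  golf: need (5, 1) fits (5, 1); releases (1, 1), pool now (6, 2)
  alpha: need (5, 1) fits (6, 2); releases (2, 0), pool now (8, 2)
(3) Exactly 4 of the possible complete orderings are safe sequences.


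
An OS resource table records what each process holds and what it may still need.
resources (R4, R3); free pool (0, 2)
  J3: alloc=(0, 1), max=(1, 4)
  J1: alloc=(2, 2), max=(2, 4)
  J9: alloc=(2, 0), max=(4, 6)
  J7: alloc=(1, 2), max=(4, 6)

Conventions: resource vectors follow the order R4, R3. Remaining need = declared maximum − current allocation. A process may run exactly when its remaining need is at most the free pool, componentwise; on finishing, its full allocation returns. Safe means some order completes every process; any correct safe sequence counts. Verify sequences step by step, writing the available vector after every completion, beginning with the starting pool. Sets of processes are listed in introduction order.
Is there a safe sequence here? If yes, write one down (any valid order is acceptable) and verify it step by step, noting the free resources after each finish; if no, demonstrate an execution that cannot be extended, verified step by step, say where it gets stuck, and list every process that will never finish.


The state is UNSAFE.
Key observation: after J1, J3 the pool peaks at (2, 5), and each blocked process is short somewhere: J9 on R3; J7 on R4.
The run J1, J3 cannot be extended any further. Verifying each step:
  pool = (0, 2)
  J1 needs (0, 2) <= (0, 2) -> finishes; pool += (2, 2) = (2, 4)
  J3 needs (1, 3) <= (2, 4) -> finishes; pool += (0, 1) = (2, 5)
  J9 cannot run: need (2, 6) vs free (2, 5) (insufficient R3)
  J7 cannot run: need (3, 4) vs free (2, 5) (insufficient R4)
Permanently blocked: J9 and J7.


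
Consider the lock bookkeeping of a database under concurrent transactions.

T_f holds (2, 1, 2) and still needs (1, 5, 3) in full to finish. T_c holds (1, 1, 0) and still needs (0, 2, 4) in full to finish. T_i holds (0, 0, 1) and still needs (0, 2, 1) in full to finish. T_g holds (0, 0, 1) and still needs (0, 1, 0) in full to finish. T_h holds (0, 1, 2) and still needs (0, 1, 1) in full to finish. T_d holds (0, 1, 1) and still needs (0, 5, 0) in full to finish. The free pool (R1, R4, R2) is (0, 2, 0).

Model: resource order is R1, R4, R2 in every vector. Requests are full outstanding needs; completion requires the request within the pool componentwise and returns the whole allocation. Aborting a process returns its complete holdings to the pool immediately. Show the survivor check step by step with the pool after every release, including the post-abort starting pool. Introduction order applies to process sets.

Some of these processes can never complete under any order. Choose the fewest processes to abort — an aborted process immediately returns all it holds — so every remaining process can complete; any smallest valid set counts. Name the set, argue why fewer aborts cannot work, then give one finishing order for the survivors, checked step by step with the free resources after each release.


Abort T_d.
Key observation: the deadlocked T_f becomes finishable only because T_d released (0, 1, 1); it completes at step 4 below.
Why nothing smaller works: aborting no one leaves the state deadlocked as given.
One survivor order: T_h, T_g, T_c, T_f, T_i. Verifying each step (post-abort pool first):
  pool = (0, 3, 1)
  run T_h (needs (0, 1, 1), free (0, 3, 1)); after release of (0, 1, 2) the pool is (0, 4, 3)
  run T_g (needs (0, 1, 0), free (0, 4, 3)); after release of (0, 0, 1) the pool is (0, 4, 4)
  run T_c (needs (0, 2, 4), free (0, 4, 4)); after release of (1, 1, 0) the pool is (1, 5, 4)
  run T_f (needs (1, 5, 3), free (1, 5, 4)); after release of (2, 1, 2) the pool is (3, 6, 6)
  run T_i (needs (0, 2, 1), free (3, 6, 6)); after release of (0, 0, 1) the pool is (3, 6, 7)


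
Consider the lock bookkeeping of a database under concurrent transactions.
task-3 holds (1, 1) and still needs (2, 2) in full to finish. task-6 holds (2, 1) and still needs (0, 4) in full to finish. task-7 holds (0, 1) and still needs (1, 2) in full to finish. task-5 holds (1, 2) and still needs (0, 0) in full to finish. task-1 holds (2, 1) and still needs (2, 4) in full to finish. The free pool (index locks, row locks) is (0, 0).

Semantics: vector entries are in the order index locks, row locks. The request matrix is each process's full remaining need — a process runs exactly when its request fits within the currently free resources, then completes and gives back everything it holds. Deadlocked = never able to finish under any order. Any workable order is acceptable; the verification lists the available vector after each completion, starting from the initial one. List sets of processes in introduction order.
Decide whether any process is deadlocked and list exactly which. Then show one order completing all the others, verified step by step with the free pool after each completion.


Deadlocked: task-3, task-6 and task-1.
Key observation: after task-5, task-7 the pool peaks at (1, 3), and each blocked process is short somewhere: task-3 on index locks; task-6 on row locks; task-1 on index locks, row locks.
The rest can finish in the order task-5, task-7. Verifying each step:
  pool = (0, 0)
  task-5: need (0, 0) fits (0, 0); releases (1, 2), pool now (1, 2)
  task-7: need (1, 2) fits (1, 2); releases (0, 1), pool now (1, 3)
The stuck group stays short no matter what:
  blocked: task-3 wants (2, 2), pool (1, 3) — not enough index locks
  blocked: task-6 wants (0, 4), pool (1, 3) — not enough row locks
  blocked: task-1 wants (2, 4), pool (1, 3) — not enough index locks and row locks


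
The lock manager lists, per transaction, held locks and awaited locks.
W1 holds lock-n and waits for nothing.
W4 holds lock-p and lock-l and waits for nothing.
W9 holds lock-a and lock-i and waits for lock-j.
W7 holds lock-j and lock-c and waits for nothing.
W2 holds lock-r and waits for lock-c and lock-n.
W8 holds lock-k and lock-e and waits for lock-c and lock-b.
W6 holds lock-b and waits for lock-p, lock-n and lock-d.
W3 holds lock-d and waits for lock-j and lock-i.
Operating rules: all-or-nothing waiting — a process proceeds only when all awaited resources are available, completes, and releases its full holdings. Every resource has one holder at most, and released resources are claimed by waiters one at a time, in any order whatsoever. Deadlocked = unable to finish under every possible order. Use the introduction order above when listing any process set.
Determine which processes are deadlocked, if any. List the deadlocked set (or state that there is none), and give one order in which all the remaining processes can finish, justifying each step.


The deadlocked set is empty.
Key observation: all waits point, directly or indirectly, at processes that can finish, so nothing is permanently blocked.
One completion order for the rest: W7, W9, W3, W4, W1, W2, W6, W8.
Step-by-step check:
  W7: no waits; runs immediately, freeing lock-j and lock-c
  W9 waits on lock-j — all released -> runs and releases lock-a and lock-i
  W3 waits on lock-j and lock-i — all released -> runs and releases lock-d
  W4: no waits; runs immediately, freeing lock-p and lock-l
  W1: no waits; runs immediately, freeing lock-n
  W2 waits on lock-c and lock-n — all released -> runs and releases lock-r
  W6 waits on lock-p, lock-n and lock-d — all released -> runs and releases lock-b
  W8 waits on lock-c and lock-b — all released -> runs and releases lock-k and lock-e


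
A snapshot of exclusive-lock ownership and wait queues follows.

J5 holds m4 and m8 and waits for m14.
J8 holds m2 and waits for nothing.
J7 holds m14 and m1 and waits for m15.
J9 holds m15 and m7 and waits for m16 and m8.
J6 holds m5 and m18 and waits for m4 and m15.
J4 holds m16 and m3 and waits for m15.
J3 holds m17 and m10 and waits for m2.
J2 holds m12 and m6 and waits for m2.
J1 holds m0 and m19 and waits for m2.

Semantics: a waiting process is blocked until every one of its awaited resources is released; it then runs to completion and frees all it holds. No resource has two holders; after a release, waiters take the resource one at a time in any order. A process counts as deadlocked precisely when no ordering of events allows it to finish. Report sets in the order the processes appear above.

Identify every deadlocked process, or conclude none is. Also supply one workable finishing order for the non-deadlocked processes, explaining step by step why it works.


The deadlocked set is J5, J7, J9, J6 and J4.
Key observation: nobody on the ring J5 -> J7 -> J9 -> J5 can start until another member finishes, which never happens; J4 is caught in further circular waits and J6 waits into the deadlock from upstream.
One completion order for the rest: J8, J2, J1, J3.
Step-by-step check:
  J8: no waits; runs immediately, freeing m2
  run J2 (all its waits — m2 — are resolved); releases m12 and m6
  run J1 (all its waits — m2 — are resolved); releases m0 and m19
  run J3 (all its waits — m2 — are resolved); releases m17 and m10


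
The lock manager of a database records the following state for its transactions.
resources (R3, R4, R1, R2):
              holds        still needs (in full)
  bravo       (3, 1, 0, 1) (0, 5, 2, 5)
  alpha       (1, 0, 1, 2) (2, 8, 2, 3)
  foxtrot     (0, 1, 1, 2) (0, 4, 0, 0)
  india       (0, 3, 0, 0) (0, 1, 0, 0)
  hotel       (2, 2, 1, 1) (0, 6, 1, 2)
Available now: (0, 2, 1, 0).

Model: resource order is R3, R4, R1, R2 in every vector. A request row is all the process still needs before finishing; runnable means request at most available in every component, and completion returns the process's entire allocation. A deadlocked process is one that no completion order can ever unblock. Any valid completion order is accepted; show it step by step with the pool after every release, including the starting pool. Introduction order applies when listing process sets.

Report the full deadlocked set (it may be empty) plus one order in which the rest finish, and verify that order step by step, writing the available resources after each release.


No process is deadlocked.
Key observation: india leads a chain of completions in which each release enables another process.
A valid finishing order for the others: india, foxtrot, hotel, alpha, bravo. Walking it through:
  pool = (0, 2, 1, 0)
  india needs (0, 1, 0, 0) <= (0, 2, 1, 0) -> finishes; pool += (0, 3, 0, 0) = (0, 5, 1, 0)
  foxtrot needs (0, 4, 0, 0) <= (0, 5, 1, 0) -> finishes; pool += (0, 1, 1, 2) = (0, 6, 2, 2)
  hotel needs (0, 6, 1, 2) <= (0, 6, 2, 2) -> finishes; pool += (2, 2, 1, 1) = (2, 8, 3, 3)
  alpha needs (2, 8, 2, 3) <= (2, 8, 3, 3) -> finishes; pool += (1, 0, 1, 2) = (3, 8, 4, 5)
  bravo needs (0, 5, 2, 5) <= (3, 8, 4, 5) -> finishes; pool += (3, 1, 0, 1) = (6, 9, 4, 6)


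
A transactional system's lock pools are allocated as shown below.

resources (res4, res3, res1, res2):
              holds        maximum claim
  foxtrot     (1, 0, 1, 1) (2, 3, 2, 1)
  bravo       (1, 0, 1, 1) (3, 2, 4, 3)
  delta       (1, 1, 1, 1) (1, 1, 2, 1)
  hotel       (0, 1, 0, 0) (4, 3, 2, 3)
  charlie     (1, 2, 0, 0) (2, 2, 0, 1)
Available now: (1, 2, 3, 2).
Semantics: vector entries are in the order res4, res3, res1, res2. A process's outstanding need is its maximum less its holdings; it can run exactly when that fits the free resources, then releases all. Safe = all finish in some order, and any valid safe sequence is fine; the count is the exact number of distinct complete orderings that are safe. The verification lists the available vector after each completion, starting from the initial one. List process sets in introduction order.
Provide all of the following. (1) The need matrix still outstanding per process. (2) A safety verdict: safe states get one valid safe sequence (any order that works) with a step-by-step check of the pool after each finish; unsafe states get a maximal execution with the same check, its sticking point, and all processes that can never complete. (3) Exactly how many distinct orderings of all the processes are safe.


(1) Need matrix, components ordered res4, res3, res1, res2:
  foxtrot: (1, 3, 1, 0)
  bravo: (2, 2, 3, 2)
  delta: (0, 0, 1, 0)
  hotel: (4, 2, 2, 3)
  charlie: (1, 0, 0, 1)
(2) SAFE, for example via the order charlie, foxtrot, delta, bravo, hotel.
Key observation: charlie is the earliest step where a requested resource binds exactly: need (1, 0, 0, 1), pool (1, 2, 3, 2) at its turn.
Walking it through:
  pool = (1, 2, 3, 2)
  run charlie (needs (1, 0, 0, 1), free (1, 2, 3, 2)); after release of (1, 2, 0, 0) the pool is (2, 4, 3, 2)
  run foxtrot (needs (1, 3, 1, 0), free (2, 4, 3, 2)); after release of (1, 0, 1, 1) the pool is (3, 4, 4, 3)
  run delta (needs (0, 0, 1, 0), free (3, 4, 4, 3)); after release of (1, 1, 1, 1) the pool is (4, 5, 5, 4)
  run bravo (needs (2, 2, 3, 2), free (4, 5, 5, 4)); after release of (1, 0, 1, 1) the pool is (5, 5, 6, 5)
  run hotel (needs (4, 2, 2, 3), free (5, 5, 6, 5)); after release of (0, 1, 0, 0) the pool is (5, 6, 6, 5)
(3) Exactly 24 of the possible complete orderings are safe sequences.


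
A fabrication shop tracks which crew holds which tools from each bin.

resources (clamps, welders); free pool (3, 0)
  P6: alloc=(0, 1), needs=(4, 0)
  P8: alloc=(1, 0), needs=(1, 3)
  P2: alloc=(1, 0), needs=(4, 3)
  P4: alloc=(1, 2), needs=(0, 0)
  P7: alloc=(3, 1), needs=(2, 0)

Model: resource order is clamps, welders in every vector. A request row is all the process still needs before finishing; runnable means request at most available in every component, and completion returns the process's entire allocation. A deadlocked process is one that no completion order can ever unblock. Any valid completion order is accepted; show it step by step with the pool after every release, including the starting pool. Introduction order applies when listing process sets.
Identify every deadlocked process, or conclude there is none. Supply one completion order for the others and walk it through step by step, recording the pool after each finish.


Nothing here is deadlocked.
Key observation: there is always a runnable process — P4 first — so the state unwinds completely.
A valid finishing order for the others: P4, P7, P6, P8, P2. Verifying each step:
  pool = (3, 0)
  run P4 (needs (0, 0), free (3, 0)); after release of (1, 2) the pool is (4, 2)
  run P7 (needs (2, 0), free (4, 2)); after release of (3, 1) the pool is (7, 3)
  run P6 (needs (4, 0), free (7, 3)); after release of (0, 1) the pool is (7, 4)
  run P8 (needs (1, 3), free (7, 4)); after release of (1, 0) the pool is (8, 4)
  run P2 (needs (4, 3), free (8, 4)); after release of (1, 0) the pool is (9, 4)


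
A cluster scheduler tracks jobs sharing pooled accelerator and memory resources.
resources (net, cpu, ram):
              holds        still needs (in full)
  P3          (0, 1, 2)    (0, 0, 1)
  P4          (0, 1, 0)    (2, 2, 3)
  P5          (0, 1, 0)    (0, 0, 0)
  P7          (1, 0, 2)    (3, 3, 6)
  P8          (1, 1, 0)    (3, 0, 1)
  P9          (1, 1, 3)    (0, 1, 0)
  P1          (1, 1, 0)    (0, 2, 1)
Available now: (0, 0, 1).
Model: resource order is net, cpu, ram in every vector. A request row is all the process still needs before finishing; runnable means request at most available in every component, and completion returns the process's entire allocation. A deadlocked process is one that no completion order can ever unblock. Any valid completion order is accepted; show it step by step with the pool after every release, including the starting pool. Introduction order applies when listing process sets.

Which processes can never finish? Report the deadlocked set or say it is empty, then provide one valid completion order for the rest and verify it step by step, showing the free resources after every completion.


Deadlocked: P7 and P8.
Key observation: once P3, P9, P1, P5, P4 finish, the pool peaks at (2, 5, 6) — and every remaining process still needs more net than that.
The rest can finish in the order P3, P9, P1, P5, P4. Check, step by step:
  pool = (0, 0, 1)
  run P3 (needs (0, 0, 1), free (0, 0, 1)); after release of (0, 1, 2) the pool is (0, 1, 3)
  run P9 (needs (0, 1, 0), free (0, 1, 3)); after release of (1, 1, 3) the pool is (1, 2, 6)
  run P1 (needs (0, 2, 1), free (1, 2, 6)); after release of (1, 1, 0) the pool is (2, 3, 6)
  run P5 (needs (0, 0, 0), free (2, 3, 6)); after release of (0, 1, 0) the pool is (2, 4, 6)
  run P4 (needs (2, 2, 3), free (2, 4, 6)); after release of (0, 1, 0) the pool is (2, 5, 6)
The blocked processes can never fit:
  blocked: P7 wants (3, 3, 6), pool (2, 5, 6) — not enough net
  blocked: P8 wants (3, 0, 1), pool (2, 5, 6) — not enough net
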